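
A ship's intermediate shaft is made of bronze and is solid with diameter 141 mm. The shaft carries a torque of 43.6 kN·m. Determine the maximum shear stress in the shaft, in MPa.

79.2 MPa

J = πd⁴/32 = π(0.141)⁴/32 = 3.880×10^-5 m⁴.
τ_max = T·r/J = 43600 × 0.0705 / 3.880×10^-5 = 7.921×10^7 Pa.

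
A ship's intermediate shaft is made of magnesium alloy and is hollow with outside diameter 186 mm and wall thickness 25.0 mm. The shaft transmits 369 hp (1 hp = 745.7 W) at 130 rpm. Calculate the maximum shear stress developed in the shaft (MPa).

ω = 2π·130/60 = 13.61 rad/s, so T = P/ω = 369×745.7 / 13.61 = 20210 N·m.
J = π(d_o⁴ − d_i⁴)/32 = π(0.186⁴ − 0.136⁴)/32 = 8.392×10^-5 m⁴.
τ_max = T·r/J = 20210 × 0.0930 / 8.392×10^-5 = 2.240×10^7 Pa.

22.4 MPa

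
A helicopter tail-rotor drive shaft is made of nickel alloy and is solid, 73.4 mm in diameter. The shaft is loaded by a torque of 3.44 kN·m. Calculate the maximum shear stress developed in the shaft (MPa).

J = πd⁴/32 = π(0.0734)⁴/32 = 2.850×10^-6 m⁴.
τ_max = T·r/J = 3440 × 0.0367 / 2.850×10^-6 = 4.430×10^7 Pa.

44.3 MPa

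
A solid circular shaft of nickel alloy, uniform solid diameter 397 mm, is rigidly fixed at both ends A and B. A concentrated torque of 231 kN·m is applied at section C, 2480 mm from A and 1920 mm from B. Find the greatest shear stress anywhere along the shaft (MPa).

With uniform GJ and both ends fixed, compatibility θ_AC = θ_CB gives T_A·a = T_B·b, together with T_A + T_B = T₀.
T_A = T₀·b/(a+b) = 231000·1920/4400 = 100800 N·m; T_B = 130200 N·m.
τ in each portion: τ_AC = 8.20×10^6 Pa, τ_CB = 1.06×10^7 Pa; maximum is in CB.
τ_max = T_CB·r/J = 130200·0.199/2.44×10^-3 = 1.060×10^7 Pa.

10.6 MPa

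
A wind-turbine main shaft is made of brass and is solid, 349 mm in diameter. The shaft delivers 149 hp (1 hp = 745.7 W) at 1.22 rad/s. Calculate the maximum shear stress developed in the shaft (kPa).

10900 kPa

ω = 1.22 rad/s, so T = P/ω = 149×745.7 / 1.220 = 91070 N·m.
J = πd⁴/32 = π(0.349)⁴/32 = 1.456×10^-3 m⁴.
τ_max = T·r/J = 91070 × 0.174 / 1.456×10^-3 = 1.091×10^7 Pa.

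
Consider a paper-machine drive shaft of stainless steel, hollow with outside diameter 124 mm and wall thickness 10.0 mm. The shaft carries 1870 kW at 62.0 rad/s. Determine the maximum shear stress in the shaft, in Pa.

1.59e8 Pa

ω = 62.0 rad/s, so T = P/ω = 1870×10³ / 62.00 = 30160 N·m.
J = π(d_o⁴ − d_i⁴)/32 = π(0.124⁴ − 0.104⁴)/32 = 1.173×10^-5 m⁴.
τ_max = T·r/J = 30160 × 0.0620 / 1.173×10^-5 = 1.595×10^8 Pa.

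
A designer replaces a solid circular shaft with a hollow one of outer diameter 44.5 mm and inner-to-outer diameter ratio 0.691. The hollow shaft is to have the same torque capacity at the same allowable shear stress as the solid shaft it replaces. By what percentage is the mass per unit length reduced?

Equal τ_max and T ⇒ the solid shaft needs d_s³ = d_o³(1−k⁴), so d_s = 44.5·(1−0.691⁴)^(1/3) = 40.82 mm.
Area ratio A_h/A_s = d_o²(1−k²)/d_s² = (1−k²)/(1−k⁴)^(2/3) = 0.6209.
Mass saving = 1 − 0.6209 = 37.9 %.

37.9 %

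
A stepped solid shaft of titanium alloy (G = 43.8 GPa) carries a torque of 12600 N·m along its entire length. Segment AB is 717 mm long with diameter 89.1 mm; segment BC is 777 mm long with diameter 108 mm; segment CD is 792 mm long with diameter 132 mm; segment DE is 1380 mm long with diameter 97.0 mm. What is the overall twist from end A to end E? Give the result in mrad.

103 mrad

J_AB = π(0.0891)⁴/32 = 6.19×10^-6 m⁴; J_BC = π(0.108)⁴/32 = 1.34×10^-5 m⁴; J_CD = π(0.132)⁴/32 = 2.98×10^-5 m⁴; J_DE = π(0.0970)⁴/32 = 8.69×10^-6 m⁴.
θ = (T/G)·Σ L_i/J_i = (12600/43.8×10⁹)·(0.717/6.19×10^-6 + 0.777/1.34×10^-5 + 0.792/2.98×10^-5 + 1.38/8.69×10^-6) = 0.1034 rad.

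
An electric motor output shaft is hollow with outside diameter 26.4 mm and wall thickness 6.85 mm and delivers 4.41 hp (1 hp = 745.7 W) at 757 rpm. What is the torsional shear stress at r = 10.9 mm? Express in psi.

1450 psi

ω = 2π·757/60 = 79.27 rad/s, so T = P/ω = 4.41×745.7 / 79.27 = 41.48 N·m.
J = π(d_o⁴ − d_i⁴)/32 = π(0.0264⁴ − 0.0127⁴)/32 = 4.513×10^-8 m⁴.
Shear stress varies linearly with radius: τ = T·r/J = 41.48 × 0.0109 / 4.513×10^-8 = 1.002×10^7 Pa.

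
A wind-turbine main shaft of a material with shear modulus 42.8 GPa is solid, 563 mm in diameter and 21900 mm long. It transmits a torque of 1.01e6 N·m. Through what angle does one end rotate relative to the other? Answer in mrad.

52.4 mrad

J = πd⁴/32 = π(0.563)⁴/32 = 9.864×10^-3 m⁴.
θ = T·L/(G·J) = 1.010e6 × 21.9 / (42.8×10⁹ × 9.864×10^-3) = 0.05239 rad.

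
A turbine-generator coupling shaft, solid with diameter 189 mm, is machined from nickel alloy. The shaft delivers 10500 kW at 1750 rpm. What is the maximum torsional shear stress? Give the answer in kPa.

43200 kPa

ω = 2π·1750/60 = 183.3 rad/s, so T = P/ω = 10500×10³ / 183.3 = 57300 N·m.
J = πd⁴/32 = π(0.189)⁴/32 = 1.253×10^-4 m⁴.
τ_max = T·r/J = 57300 × 0.0945 / 1.253×10^-4 = 4.322×10^7 Pa.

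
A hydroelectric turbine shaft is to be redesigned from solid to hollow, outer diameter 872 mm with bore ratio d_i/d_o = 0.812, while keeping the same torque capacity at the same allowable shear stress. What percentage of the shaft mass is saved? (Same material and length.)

50.2 %

Equal τ_max and T ⇒ the solid shaft needs d_s³ = d_o³(1−k⁴), so d_s = 872·(1−0.812⁴)^(1/3) = 721.0 mm.
Area ratio A_h/A_s = d_o²(1−k²)/d_s² = (1−k²)/(1−k⁴)^(2/3) = 0.4983.
Mass saving = 1 − 0.4983 = 50.2 %.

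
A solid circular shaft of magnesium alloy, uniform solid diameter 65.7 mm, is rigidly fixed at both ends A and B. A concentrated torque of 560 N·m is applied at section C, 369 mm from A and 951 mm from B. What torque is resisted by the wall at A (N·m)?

With uniform GJ and both ends fixed, compatibility θ_AC = θ_CB gives T_A·a = T_B·b, together with T_A + T_B = T₀.
T_A = T₀·b/(a+b) = 560.0·951/1320 = 403.5 N·m; T_B = 156.5 N·m.

403 N·m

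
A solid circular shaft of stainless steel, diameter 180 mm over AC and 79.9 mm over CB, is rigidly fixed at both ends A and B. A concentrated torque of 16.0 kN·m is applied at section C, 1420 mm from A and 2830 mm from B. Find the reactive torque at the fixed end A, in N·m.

Compatibility: T_A·a/J_AC = T_B·b/J_CB with T_A + T_B = T₀.
J_AC = 1.03×10^-4 m⁴, J_CB = 4.00×10^-6 m⁴, so T_A = T₀·(J_AC/a)/((J_AC/a)+(J_CB/b)) = 15690 N·m, T_B = 305.7 N·m.

15700 N·m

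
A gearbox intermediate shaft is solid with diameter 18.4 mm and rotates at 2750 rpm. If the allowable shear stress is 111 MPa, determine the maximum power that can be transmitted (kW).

J = πd⁴/32 = π(0.0184)⁴/32 = 1.125×10^-8 m⁴.
T_max = τ_allow·J/r = 1.11×10^8 × 1.125×10^-8 / 0.00920 = 135.8 N·m.
ω = 2π·2750/60 = 288.0 rad/s, so P_max = T_max·ω = 3.910×10^4 W.

39.1 kW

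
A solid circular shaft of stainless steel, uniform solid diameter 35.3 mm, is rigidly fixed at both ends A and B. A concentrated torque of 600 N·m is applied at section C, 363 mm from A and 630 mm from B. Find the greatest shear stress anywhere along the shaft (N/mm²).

44.1 N/mm²

With uniform GJ and both ends fixed, compatibility θ_AC = θ_CB gives T_A·a = T_B·b, together with T_A + T_B = T₀.
T_A = T₀·b/(a+b) = 600.0·630/993.0 = 380.7 N·m; T_B = 219.3 N·m.
τ in each portion: τ_AC = 4.41×10^7 Pa, τ_CB = 2.54×10^7 Pa; maximum is in AC.
τ_max = T_AC·r/J = 380.7·0.0176/1.52×10^-7 = 4.407×10^7 Pa.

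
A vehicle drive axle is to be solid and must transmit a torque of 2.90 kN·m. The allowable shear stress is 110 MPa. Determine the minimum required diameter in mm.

For a solid shaft τ_max = 16T/(πd³), so d = (16T/(π τ_allow))^(1/3) = (16·2900/(π·1.10×10^8))^(1/3) = 0.05121 m.

51.2 mm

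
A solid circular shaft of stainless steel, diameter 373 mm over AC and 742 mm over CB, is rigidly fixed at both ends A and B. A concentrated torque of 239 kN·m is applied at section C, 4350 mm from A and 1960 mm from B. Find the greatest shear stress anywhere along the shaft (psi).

Compatibility: T_A·a/J_AC = T_B·b/J_CB with T_A + T_B = T₀.
J_AC = 1.90×10^-3 m⁴, J_CB = 0.0298 m⁴, so T_A = T₀·(J_AC/a)/((J_AC/a)+(J_CB/b)) = 6684 N·m, T_B = 232300 N·m.
τ in each portion: τ_AC = 6.56×10^5 Pa, τ_CB = 2.90×10^6 Pa; maximum is in CB.
τ_max = T_CB·r/J = 232300·0.371/0.0298 = 2.896×10^6 Pa.

420 psi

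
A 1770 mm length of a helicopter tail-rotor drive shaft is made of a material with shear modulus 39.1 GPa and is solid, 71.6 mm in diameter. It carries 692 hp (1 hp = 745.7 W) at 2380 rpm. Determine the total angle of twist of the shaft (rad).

ω = 2π·2380/60 = 249.2 rad/s, so T = P/ω = 692×745.7 / 249.2 = 2070 N·m.
J = πd⁴/32 = π(0.0716)⁴/32 = 2.580×10^-6 m⁴.
θ = T·L/(G·J) = 2070 × 1.77 / (39.1×10⁹ × 2.580×10^-6) = 0.03633 rad.

0.0363 rad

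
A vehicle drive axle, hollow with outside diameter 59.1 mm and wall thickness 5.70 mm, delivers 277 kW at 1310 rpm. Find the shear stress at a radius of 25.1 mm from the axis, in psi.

10700 psi

ω = 2π·1310/60 = 137.2 rad/s, so T = P/ω = 277×10³ / 137.2 = 2019 N·m.
J = π(d_o⁴ − d_i⁴)/32 = π(0.0591⁴ − 0.0477⁴)/32 = 6.895×10^-7 m⁴.
Shear stress varies linearly with radius: τ = T·r/J = 2019 × 0.0251 / 6.895×10^-7 = 7.351×10^7 Pa.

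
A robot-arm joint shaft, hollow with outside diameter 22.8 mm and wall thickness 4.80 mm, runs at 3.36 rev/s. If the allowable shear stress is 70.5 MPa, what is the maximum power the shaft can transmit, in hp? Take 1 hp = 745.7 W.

4.12 hp

J = π(d_o⁴ − d_i⁴)/32 = π(0.0228⁴ − 0.0132⁴)/32 = 2.355×10^-8 m⁴.
T_max = τ_allow·J/r = 7.05×10^7 × 2.355×10^-8 / 0.0114 = 145.6 N·m.
ω = 2π·3.36 = 21.11 rad/s, so P_max = T_max·ω = 3075 W.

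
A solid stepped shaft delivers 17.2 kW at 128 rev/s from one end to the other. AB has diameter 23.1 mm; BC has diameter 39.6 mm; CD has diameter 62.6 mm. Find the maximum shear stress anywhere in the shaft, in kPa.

8840 kPa

ω = 2π·128 = 804.2 rad/s, so T = P/ω = 17.2×10³ / 804.2 = 21.39 N·m.
Under the same torque, τ_max = 16T/(πd³) is largest where d is smallest — segment AB (d = 23.1 mm).
τ_max = 16·21.39/(π·(0.0231)³) = 8.836×10^6 Pa.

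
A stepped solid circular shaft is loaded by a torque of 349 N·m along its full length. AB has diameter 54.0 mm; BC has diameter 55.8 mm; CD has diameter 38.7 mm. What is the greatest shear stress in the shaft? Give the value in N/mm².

30.7 N/mm²

Under the same torque, τ_max = 16T/(πd³) is largest where d is smallest — segment CD (d = 38.7 mm).
τ_max = 16·349.0/(π·(0.0387)³) = 3.067×10^7 Pa.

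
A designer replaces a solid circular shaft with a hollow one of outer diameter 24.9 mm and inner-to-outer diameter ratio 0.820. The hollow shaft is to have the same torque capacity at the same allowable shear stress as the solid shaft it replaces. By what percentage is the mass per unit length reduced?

51.1 %

Equal τ_max and T ⇒ the solid shaft needs d_s³ = d_o³(1−k⁴), so d_s = 24.9·(1−0.820⁴)^(1/3) = 20.37 mm.
Area ratio A_h/A_s = d_o²(1−k²)/d_s² = (1−k²)/(1−k⁴)^(2/3) = 0.4893.
Mass saving = 1 − 0.4893 = 51.1 %.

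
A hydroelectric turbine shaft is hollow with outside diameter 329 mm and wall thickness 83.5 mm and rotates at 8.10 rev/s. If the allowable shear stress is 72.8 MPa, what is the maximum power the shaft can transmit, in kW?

J = π(d_o⁴ − d_i⁴)/32 = π(0.329⁴ − 0.162⁴)/32 = 1.083×10^-3 m⁴.
T_max = τ_allow·J/r = 7.28×10^7 × 1.083×10^-3 / 0.165 = 479100 N·m.
ω = 2π·8.10 = 50.89 rad/s, so P_max = T_max·ω = 2.438×10^7 W.

24400 kW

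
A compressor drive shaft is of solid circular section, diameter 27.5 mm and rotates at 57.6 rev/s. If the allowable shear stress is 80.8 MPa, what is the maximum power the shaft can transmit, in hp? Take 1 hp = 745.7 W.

160 hp

J = πd⁴/32 = π(0.0275)⁴/32 = 5.615×10^-8 m⁴.
T_max = τ_allow·J/r = 8.08×10^7 × 5.615×10^-8 / 0.0138 = 329.9 N·m.
ω = 2π·57.6 = 361.9 rad/s, so P_max = T_max·ω = 1.194×10^5 W.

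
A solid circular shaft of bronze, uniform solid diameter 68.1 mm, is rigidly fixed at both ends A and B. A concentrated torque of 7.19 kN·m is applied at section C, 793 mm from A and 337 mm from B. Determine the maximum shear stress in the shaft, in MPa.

With uniform GJ and both ends fixed, compatibility θ_AC = θ_CB gives T_A·a = T_B·b, together with T_A + T_B = T₀.
T_A = T₀·b/(a+b) = 7190·337/1130 = 2144 N·m; T_B = 5046 N·m.
τ in each portion: τ_AC = 3.46×10^7 Pa, τ_CB = 8.14×10^7 Pa; maximum is in CB.
τ_max = T_CB·r/J = 5046·0.0340/2.11×10^-6 = 8.137×10^7 Pa.

81.4 MPa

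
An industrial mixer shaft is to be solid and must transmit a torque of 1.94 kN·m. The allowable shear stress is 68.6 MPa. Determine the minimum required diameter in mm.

52.4 mm

For a solid shaft τ_max = 16T/(πd³), so d = (16T/(π τ_allow))^(1/3) = (16·1940/(π·6.86×10^7))^(1/3) = 0.05242 m.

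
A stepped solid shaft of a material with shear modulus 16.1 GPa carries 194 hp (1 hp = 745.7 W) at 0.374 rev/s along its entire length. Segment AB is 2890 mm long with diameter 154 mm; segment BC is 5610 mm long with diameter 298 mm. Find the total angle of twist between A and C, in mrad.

ω = 2π·0.374 = 2.350 rad/s, so T = P/ω = 194×745.7 / 2.350 = 61560 N·m.
J_AB = π(0.154)⁴/32 = 5.52×10^-5 m⁴; J_BC = π(0.298)⁴/32 = 7.74×10^-4 m⁴.
θ = (T/G)·Σ L_i/J_i = (61560/16.1×10⁹)·(2.89/5.52×10^-5 + 5.61/7.74×10^-4) = 0.2278 rad.

228 mrad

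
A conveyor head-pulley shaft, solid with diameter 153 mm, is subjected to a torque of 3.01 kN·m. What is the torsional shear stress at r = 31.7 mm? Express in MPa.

J = πd⁴/32 = π(0.153)⁴/32 = 5.380×10^-5 m⁴.
Shear stress varies linearly with radius: τ = T·r/J = 3010 × 0.0317 / 5.380×10^-5 = 1.774×10^6 Pa.

1.77 MPa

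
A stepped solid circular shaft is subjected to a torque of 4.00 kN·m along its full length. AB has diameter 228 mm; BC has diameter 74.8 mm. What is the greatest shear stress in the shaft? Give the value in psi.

Under the same torque, τ_max = 16T/(πd³) is largest where d is smallest — segment BC (d = 74.8 mm).
τ_max = 16·4000/(π·(0.0748)³) = 4.868×10^7 Pa.

7060 psi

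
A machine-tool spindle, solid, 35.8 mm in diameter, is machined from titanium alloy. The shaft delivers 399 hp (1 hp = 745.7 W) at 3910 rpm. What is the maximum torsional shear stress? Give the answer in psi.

11700 psi

ω = 2π·3910/60 = 409.5 rad/s, so T = P/ω = 399×745.7 / 409.5 = 726.7 N·m.
J = πd⁴/32 = π(0.0358)⁴/32 = 1.613×10^-7 m⁴.
τ_max = T·r/J = 726.7 × 0.0179 / 1.613×10^-7 = 8.066×10^7 Pa.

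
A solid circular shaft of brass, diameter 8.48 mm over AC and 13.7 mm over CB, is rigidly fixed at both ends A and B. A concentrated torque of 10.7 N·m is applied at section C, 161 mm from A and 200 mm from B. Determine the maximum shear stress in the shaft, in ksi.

2.60 ksi

Compatibility: T_A·a/J_AC = T_B·b/J_CB with T_A + T_B = T₀.
J_AC = 5.08×10^-10 m⁴, J_CB = 3.46×10^-9 m⁴, so T_A = T₀·(J_AC/a)/((J_AC/a)+(J_CB/b)) = 1.650 N·m, T_B = 9.050 N·m.
τ in each portion: τ_AC = 1.38×10^7 Pa, τ_CB = 1.79×10^7 Pa; maximum is in CB.
τ_max = T_CB·r/J = 9.050·0.00685/3.46×10^-9 = 1.792×10^7 Pa.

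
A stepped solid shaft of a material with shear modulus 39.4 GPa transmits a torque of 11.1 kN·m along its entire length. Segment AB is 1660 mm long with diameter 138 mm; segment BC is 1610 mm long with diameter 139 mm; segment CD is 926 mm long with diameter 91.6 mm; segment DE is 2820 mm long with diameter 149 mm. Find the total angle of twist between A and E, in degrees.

J_AB = π(0.138)⁴/32 = 3.56×10^-5 m⁴; J_BC = π(0.139)⁴/32 = 3.66×10^-5 m⁴; J_CD = π(0.0916)⁴/32 = 6.91×10^-6 m⁴; J_DE = π(0.149)⁴/32 = 4.84×10^-5 m⁴.
θ = (T/G)·Σ L_i/J_i = (11100/39.4×10⁹)·(1.66/3.56×10^-5 + 1.61/3.66×10^-5 + 0.926/6.91×10^-6 + 2.82/4.84×10^-5) = 0.07967 rad.

4.56°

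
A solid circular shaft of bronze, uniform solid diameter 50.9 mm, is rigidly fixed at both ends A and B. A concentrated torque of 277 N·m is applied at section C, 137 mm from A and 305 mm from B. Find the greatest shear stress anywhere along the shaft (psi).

With uniform GJ and both ends fixed, compatibility θ_AC = θ_CB gives T_A·a = T_B·b, together with T_A + T_B = T₀.
T_A = T₀·b/(a+b) = 277.0·305/442.0 = 191.1 N·m; T_B = 85.86 N·m.
τ in each portion: τ_AC = 7.38×10^6 Pa, τ_CB = 3.32×10^6 Pa; maximum is in AC.
τ_max = T_AC·r/J = 191.1·0.0255/6.59×10^-7 = 7.382×10^6 Pa.

1070 psi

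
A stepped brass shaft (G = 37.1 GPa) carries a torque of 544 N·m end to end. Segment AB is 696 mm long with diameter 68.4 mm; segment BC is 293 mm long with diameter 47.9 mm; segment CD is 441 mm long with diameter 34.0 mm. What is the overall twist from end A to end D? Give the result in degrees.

3.57°

J_AB = π(0.0684)⁴/32 = 2.15×10^-6 m⁴; J_BC = π(0.0479)⁴/32 = 5.17×10^-7 m⁴; J_CD = π(0.0340)⁴/32 = 1.31×10^-7 m⁴.
θ = (T/G)·Σ L_i/J_i = (544.0/37.1×10⁹)·(0.696/2.15×10^-6 + 0.293/5.17×10^-7 + 0.441/1.31×10^-7) = 0.06235 rad.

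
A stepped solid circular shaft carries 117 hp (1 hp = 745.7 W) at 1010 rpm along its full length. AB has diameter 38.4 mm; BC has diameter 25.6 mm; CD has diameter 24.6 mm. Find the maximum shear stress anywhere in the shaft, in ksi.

ω = 2π·1010/60 = 105.8 rad/s, so T = P/ω = 117×745.7 / 105.8 = 824.9 N·m.
Under the same torque, τ_max = 16T/(πd³) is largest where d is smallest — segment CD (d = 24.6 mm).
τ_max = 16·824.9/(π·(0.0246)³) = 2.822×10^8 Pa.

40.9 ksi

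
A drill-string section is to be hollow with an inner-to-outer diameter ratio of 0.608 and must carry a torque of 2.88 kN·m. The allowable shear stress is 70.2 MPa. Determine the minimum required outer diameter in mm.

For a hollow shaft with d_i/d_o = 0.608: τ_max = 16T/(π d_o³ (1−k⁴)), so d_o = [16T/(π τ_allow (1−k⁴))]^(1/3) = [16·2880/(π·7.02×10^7·0.8633)]^(1/3) = 0.06232 m.

62.3 mm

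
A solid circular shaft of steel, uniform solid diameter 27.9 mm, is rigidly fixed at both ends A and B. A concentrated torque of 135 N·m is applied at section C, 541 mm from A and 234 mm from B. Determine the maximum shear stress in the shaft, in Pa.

With uniform GJ and both ends fixed, compatibility θ_AC = θ_CB gives T_A·a = T_B·b, together with T_A + T_B = T₀.
T_A = T₀·b/(a+b) = 135.0·234/775.0 = 40.76 N·m; T_B = 94.24 N·m.
τ in each portion: τ_AC = 9.56×10^6 Pa, τ_CB = 2.21×10^7 Pa; maximum is in CB.
τ_max = T_CB·r/J = 94.24·0.0139/5.95×10^-8 = 2.210×10^7 Pa.

2.21e7 Pa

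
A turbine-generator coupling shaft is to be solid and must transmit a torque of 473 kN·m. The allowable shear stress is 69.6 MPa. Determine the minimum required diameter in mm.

326 mm

For a solid shaft τ_max = 16T/(πd³), so d = (16T/(π τ_allow))^(1/3) = (16·473000/(π·6.96×10^7))^(1/3) = 0.3259 m.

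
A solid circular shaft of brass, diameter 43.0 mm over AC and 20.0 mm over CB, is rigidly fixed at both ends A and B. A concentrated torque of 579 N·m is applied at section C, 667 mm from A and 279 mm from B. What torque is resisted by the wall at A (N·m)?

521 N·m

Compatibility: T_A·a/J_AC = T_B·b/J_CB with T_A + T_B = T₀.
J_AC = 3.36×10^-7 m⁴, J_CB = 1.57×10^-8 m⁴, so T_A = T₀·(J_AC/a)/((J_AC/a)+(J_CB/b)) = 520.7 N·m, T_B = 58.26 N·m.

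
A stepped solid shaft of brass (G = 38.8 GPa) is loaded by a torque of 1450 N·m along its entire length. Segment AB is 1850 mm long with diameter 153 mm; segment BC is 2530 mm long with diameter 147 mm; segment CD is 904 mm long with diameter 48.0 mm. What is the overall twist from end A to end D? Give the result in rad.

0.0682 rad

J_AB = π(0.153)⁴/32 = 5.38×10^-5 m⁴; J_BC = π(0.147)⁴/32 = 4.58×10^-5 m⁴; J_CD = π(0.0480)⁴/32 = 5.21×10^-7 m⁴.
θ = (T/G)·Σ L_i/J_i = (1450/38.8×10⁹)·(1.85/5.38×10^-5 + 2.53/4.58×10^-5 + 0.904/5.21×10^-7) = 0.06817 rad.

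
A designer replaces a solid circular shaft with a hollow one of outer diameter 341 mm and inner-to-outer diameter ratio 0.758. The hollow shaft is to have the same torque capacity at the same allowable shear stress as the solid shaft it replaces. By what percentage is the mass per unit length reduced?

Equal τ_max and T ⇒ the solid shaft needs d_s³ = d_o³(1−k⁴), so d_s = 341·(1−0.758⁴)^(1/3) = 298.4 mm.
Area ratio A_h/A_s = d_o²(1−k²)/d_s² = (1−k²)/(1−k⁴)^(2/3) = 0.5557.
Mass saving = 1 − 0.5557 = 44.4 %.

44.4 %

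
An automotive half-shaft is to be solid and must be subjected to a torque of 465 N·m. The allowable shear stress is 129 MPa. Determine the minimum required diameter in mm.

For a solid shaft τ_max = 16T/(πd³), so d = (16T/(π τ_allow))^(1/3) = (16·465.0/(π·1.29×10^8))^(1/3) = 0.02638 m.

26.4 mm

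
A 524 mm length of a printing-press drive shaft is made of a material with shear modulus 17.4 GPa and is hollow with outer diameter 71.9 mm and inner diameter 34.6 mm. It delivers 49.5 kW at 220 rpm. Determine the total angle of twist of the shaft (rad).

ω = 2π·220/60 = 23.04 rad/s, so T = P/ω = 49.5×10³ / 23.04 = 2149 N·m.
J = π(d_o⁴ − d_i⁴)/32 = π(0.0719⁴ − 0.0346⁴)/32 = 2.483×10^-6 m⁴.
θ = T·L/(G·J) = 2149 × 0.524 / (17.4×10⁹ × 2.483×10^-6) = 0.02606 rad.

0.0261 rad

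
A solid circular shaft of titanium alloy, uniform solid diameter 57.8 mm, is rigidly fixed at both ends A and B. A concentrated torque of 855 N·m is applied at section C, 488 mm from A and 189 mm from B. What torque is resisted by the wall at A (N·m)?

With uniform GJ and both ends fixed, compatibility θ_AC = θ_CB gives T_A·a = T_B·b, together with T_A + T_B = T₀.
T_A = T₀·b/(a+b) = 855.0·189/677.0 = 238.7 N·m; T_B = 616.3 N·m.

239 N·m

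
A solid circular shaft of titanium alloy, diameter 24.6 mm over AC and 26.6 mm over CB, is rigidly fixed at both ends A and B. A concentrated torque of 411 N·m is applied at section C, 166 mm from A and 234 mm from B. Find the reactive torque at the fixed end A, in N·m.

209 N·m

Compatibility: T_A·a/J_AC = T_B·b/J_CB with T_A + T_B = T₀.
J_AC = 3.60×10^-8 m⁴, J_CB = 4.92×10^-8 m⁴, so T_A = T₀·(J_AC/a)/((J_AC/a)+(J_CB/b)) = 208.7 N·m, T_B = 202.3 N·m.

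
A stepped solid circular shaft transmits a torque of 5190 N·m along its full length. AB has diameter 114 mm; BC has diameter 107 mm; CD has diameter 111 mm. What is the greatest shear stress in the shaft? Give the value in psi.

Under the same torque, τ_max = 16T/(πd³) is largest where d is smallest — segment BC (d = 107 mm).
τ_max = 16·5190/(π·(0.107)³) = 2.158×10^7 Pa.

3130 psi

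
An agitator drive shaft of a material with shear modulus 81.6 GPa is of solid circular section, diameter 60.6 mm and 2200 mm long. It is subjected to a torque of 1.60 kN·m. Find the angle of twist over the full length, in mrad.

32.6 mrad

J = πd⁴/32 = π(0.0606)⁴/32 = 1.324×10^-6 m⁴.
θ = T·L/(G·J) = 1600 × 2.20 / (81.6×10⁹ × 1.324×10^-6) = 0.03258 rad.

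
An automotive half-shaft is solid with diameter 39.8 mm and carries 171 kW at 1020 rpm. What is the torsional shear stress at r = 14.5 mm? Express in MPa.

94.2 MPa

ω = 2π·1020/60 = 106.8 rad/s, so T = P/ω = 171×10³ / 106.8 = 1601 N·m.
J = πd⁴/32 = π(0.0398)⁴/32 = 2.463×10^-7 m⁴.
Shear stress varies linearly with radius: τ = T·r/J = 1601 × 0.0145 / 2.463×10^-7 = 9.423×10^7 Pa.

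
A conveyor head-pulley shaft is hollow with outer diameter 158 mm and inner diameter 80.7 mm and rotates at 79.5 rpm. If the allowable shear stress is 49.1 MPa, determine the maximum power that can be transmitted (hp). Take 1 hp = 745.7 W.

J = π(d_o⁴ − d_i⁴)/32 = π(0.158⁴ − 0.0807⁴)/32 = 5.702×10^-5 m⁴.
T_max = τ_allow·J/r = 4.91×10^7 × 5.702×10^-5 / 0.0790 = 35440 N·m.
ω = 2π·79.5/60 = 8.325 rad/s, so P_max = T_max·ω = 2.950×10^5 W.

396 hp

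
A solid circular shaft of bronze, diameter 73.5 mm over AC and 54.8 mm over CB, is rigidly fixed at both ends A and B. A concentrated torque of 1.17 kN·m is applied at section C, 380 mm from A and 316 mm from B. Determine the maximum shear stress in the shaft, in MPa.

10.9 MPa

Compatibility: T_A·a/J_AC = T_B·b/J_CB with T_A + T_B = T₀.
J_AC = 2.87×10^-6 m⁴, J_CB = 8.85×10^-7 m⁴, so T_A = T₀·(J_AC/a)/((J_AC/a)+(J_CB/b)) = 853.0 N·m, T_B = 317.0 N·m.
τ in each portion: τ_AC = 1.09×10^7 Pa, τ_CB = 9.81×10^6 Pa; maximum is in AC.
τ_max = T_AC·r/J = 853.0·0.0367/2.87×10^-6 = 1.094×10^7 Pa.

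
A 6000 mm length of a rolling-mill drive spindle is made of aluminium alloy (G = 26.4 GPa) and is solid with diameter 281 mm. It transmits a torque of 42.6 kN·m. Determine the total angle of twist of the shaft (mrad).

15.8 mrad

J = πd⁴/32 = π(0.281)⁴/32 = 6.121×10^-4 m⁴.
θ = T·L/(G·J) = 42600 × 6.00 / (26.4×10⁹ × 6.121×10^-4) = 0.01582 rad.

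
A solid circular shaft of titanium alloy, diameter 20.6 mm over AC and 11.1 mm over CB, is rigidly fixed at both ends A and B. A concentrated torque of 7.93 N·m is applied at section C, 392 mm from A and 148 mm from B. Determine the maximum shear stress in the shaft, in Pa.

5.39e6 Pa

Compatibility: T_A·a/J_AC = T_B·b/J_CB with T_A + T_B = T₀.
J_AC = 1.77×10^-8 m⁴, J_CB = 1.49×10^-9 m⁴, so T_A = T₀·(J_AC/a)/((J_AC/a)+(J_CB/b)) = 6.483 N·m, T_B = 1.447 N·m.
τ in each portion: τ_AC = 3.78×10^6 Pa, τ_CB = 5.39×10^6 Pa; maximum is in CB.
τ_max = T_CB·r/J = 1.447·0.00555/1.49×10^-9 = 5.390×10^6 Pa.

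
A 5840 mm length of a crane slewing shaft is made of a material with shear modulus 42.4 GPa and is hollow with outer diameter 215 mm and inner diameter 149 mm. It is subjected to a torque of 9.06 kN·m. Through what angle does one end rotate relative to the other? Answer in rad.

J = π(d_o⁴ − d_i⁴)/32 = π(0.215⁴ − 0.149⁴)/32 = 1.614×10^-4 m⁴.
θ = T·L/(G·J) = 9060 × 5.84 / (42.4×10⁹ × 1.614×10^-4) = 7.732×10^-3 rad.

0.00773 rad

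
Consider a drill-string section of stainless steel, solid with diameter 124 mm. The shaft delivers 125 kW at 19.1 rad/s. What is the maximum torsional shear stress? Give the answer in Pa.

ω = 19.1 rad/s, so T = P/ω = 125×10³ / 19.10 = 6545 N·m.
J = πd⁴/32 = π(0.124)⁴/32 = 2.321×10^-5 m⁴.
τ_max = T·r/J = 6545 × 0.0620 / 2.321×10^-5 = 1.748×10^7 Pa.

1.75e7 Pa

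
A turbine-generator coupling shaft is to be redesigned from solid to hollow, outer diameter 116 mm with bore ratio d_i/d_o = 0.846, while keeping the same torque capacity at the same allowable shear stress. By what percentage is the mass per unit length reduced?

Equal τ_max and T ⇒ the solid shaft needs d_s³ = d_o³(1−k⁴), so d_s = 116·(1−0.846⁴)^(1/3) = 91.31 mm.
Area ratio A_h/A_s = d_o²(1−k²)/d_s² = (1−k²)/(1−k⁴)^(2/3) = 0.4588.
Mass saving = 1 − 0.4588 = 54.1 %.

54.1 %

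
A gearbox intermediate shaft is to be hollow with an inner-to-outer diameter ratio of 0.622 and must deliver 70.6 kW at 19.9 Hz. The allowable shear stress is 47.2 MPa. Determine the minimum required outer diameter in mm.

ω = 2π·19.9 = 125.0 rad/s, so T = P/ω = 70.6×10³ / 125.0 = 564.6 N·m.
For a hollow shaft with d_i/d_o = 0.622: τ_max = 16T/(π d_o³ (1−k⁴)), so d_o = [16T/(π τ_allow (1−k⁴))]^(1/3) = [16·564.6/(π·4.72×10^7·0.8503)]^(1/3) = 0.04153 m.

41.5 mm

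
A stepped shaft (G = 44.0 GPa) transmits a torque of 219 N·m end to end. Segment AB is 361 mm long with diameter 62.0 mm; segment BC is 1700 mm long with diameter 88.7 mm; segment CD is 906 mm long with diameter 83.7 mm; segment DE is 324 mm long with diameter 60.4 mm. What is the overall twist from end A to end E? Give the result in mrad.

J_AB = π(0.0620)⁴/32 = 1.45×10^-6 m⁴; J_BC = π(0.0887)⁴/32 = 6.08×10^-6 m⁴; J_CD = π(0.0837)⁴/32 = 4.82×10^-6 m⁴; J_DE = π(0.0604)⁴/32 = 1.31×10^-6 m⁴.
θ = (T/G)·Σ L_i/J_i = (219.0/44.0×10⁹)·(0.361/1.45×10^-6 + 1.70/6.08×10^-6 + 0.906/4.82×10^-6 + 0.324/1.31×10^-6) = 4.801×10^-3 rad.

4.80 mrad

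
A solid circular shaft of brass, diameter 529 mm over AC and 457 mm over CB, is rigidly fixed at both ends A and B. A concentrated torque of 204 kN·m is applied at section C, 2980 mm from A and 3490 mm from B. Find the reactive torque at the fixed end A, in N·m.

Compatibility: T_A·a/J_AC = T_B·b/J_CB with T_A + T_B = T₀.
J_AC = 7.69×10^-3 m⁴, J_CB = 4.28×10^-3 m⁴, so T_A = T₀·(J_AC/a)/((J_AC/a)+(J_CB/b)) = 138200 N·m, T_B = 65750 N·m.

138000 N·m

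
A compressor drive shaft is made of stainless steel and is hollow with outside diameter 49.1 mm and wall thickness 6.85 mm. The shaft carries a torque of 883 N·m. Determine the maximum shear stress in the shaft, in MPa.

52.1 MPa

J = π(d_o⁴ − d_i⁴)/32 = π(0.0491⁴ − 0.0354⁴)/32 = 4.164×10^-7 m⁴.
τ_max = T·r/J = 883.0 × 0.0246 / 4.164×10^-7 = 5.206×10^7 Pa.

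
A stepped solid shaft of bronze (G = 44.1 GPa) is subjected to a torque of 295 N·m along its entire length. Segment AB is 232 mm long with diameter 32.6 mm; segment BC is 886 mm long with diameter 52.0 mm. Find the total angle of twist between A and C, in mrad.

J_AB = π(0.0326)⁴/32 = 1.11×10^-7 m⁴; J_BC = π(0.0520)⁴/32 = 7.18×10^-7 m⁴.
θ = (T/G)·Σ L_i/J_i = (295.0/44.1×10⁹)·(0.232/1.11×10^-7 + 0.886/7.18×10^-7) = 0.02225 rad.

22.3 mrad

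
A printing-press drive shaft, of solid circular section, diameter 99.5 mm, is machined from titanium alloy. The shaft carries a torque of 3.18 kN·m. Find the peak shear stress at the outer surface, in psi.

2380 psi

J = πd⁴/32 = π(0.0995)⁴/32 = 9.623×10^-6 m⁴.
τ_max = T·r/J = 3180 × 0.0498 / 9.623×10^-6 = 1.644×10^7 Pa.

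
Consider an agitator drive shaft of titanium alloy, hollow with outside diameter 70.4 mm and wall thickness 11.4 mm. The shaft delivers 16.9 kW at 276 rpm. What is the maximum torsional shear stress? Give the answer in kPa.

ω = 2π·276/60 = 28.90 rad/s, so T = P/ω = 16.9×10³ / 28.90 = 584.7 N·m.
J = π(d_o⁴ − d_i⁴)/32 = π(0.0704⁴ − 0.0476⁴)/32 = 1.908×10^-6 m⁴.
τ_max = T·r/J = 584.7 × 0.0352 / 1.908×10^-6 = 1.079×10^7 Pa.

10800 kPa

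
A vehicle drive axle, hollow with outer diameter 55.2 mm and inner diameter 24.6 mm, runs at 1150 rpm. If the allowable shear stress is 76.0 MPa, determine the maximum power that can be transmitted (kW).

J = π(d_o⁴ − d_i⁴)/32 = π(0.0552⁴ − 0.0246⁴)/32 = 8.755×10^-7 m⁴.
T_max = τ_allow·J/r = 7.60×10^7 × 8.755×10^-7 / 0.0276 = 2411 N·m.
ω = 2π·1150/60 = 120.4 rad/s, so P_max = T_max·ω = 2.903×10^5 W.

290 kW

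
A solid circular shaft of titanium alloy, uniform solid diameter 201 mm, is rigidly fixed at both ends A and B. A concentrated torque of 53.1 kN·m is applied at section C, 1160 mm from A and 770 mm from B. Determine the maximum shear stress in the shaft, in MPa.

20.0 MPa

With uniform GJ and both ends fixed, compatibility θ_AC = θ_CB gives T_A·a = T_B·b, together with T_A + T_B = T₀.
T_A = T₀·b/(a+b) = 53100·770/1930 = 21180 N·m; T_B = 31920 N·m.
τ in each portion: τ_AC = 1.33×10^7 Pa, τ_CB = 2.00×10^7 Pa; maximum is in CB.
τ_max = T_CB·r/J = 31920·0.101/1.60×10^-4 = 2.002×10^7 Pa.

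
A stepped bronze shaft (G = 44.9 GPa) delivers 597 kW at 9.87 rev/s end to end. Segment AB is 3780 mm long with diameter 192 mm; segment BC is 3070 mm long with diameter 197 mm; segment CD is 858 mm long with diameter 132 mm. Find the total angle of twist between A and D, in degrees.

0.957°

ω = 2π·9.87 = 62.02 rad/s, so T = P/ω = 597×10³ / 62.02 = 9627 N·m.
J_AB = π(0.192)⁴/32 = 1.33×10^-4 m⁴; J_BC = π(0.197)⁴/32 = 1.48×10^-4 m⁴; J_CD = π(0.132)⁴/32 = 2.98×10^-5 m⁴.
θ = (T/G)·Σ L_i/J_i = (9627/44.9×10⁹)·(3.78/1.33×10^-4 + 3.07/1.48×10^-4 + 0.858/2.98×10^-5) = 0.01670 rad.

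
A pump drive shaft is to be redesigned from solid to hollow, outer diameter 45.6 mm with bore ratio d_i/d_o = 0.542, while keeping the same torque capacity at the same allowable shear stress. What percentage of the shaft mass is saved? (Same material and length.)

25.0 %

Equal τ_max and T ⇒ the solid shaft needs d_s³ = d_o³(1−k⁴), so d_s = 45.6·(1−0.542⁴)^(1/3) = 44.25 mm.
Area ratio A_h/A_s = d_o²(1−k²)/d_s² = (1−k²)/(1−k⁴)^(2/3) = 0.7500.
Mass saving = 1 − 0.7500 = 25.0 %.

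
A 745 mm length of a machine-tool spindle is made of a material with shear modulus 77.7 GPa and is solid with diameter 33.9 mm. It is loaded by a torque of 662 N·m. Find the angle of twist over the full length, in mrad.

49.0 mrad

J = πd⁴/32 = π(0.0339)⁴/32 = 1.297×10^-7 m⁴.
θ = T·L/(G·J) = 662.0 × 0.745 / (77.7×10⁹ × 1.297×10^-7) = 0.04895 rad.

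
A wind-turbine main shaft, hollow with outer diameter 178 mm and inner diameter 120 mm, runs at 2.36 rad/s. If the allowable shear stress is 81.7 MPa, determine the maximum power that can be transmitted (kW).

169 kW

J = π(d_o⁴ − d_i⁴)/32 = π(0.178⁴ − 0.120⁴)/32 = 7.820×10^-5 m⁴.
T_max = τ_allow·J/r = 8.17×10^7 × 7.820×10^-5 / 0.0890 = 71780 N·m.
ω = 2.36 rad/s, so P_max = T_max·ω = 1.694×10^5 W.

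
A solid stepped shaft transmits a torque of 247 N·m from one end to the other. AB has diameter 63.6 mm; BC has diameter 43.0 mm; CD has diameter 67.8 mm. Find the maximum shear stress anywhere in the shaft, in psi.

2290 psi

Under the same torque, τ_max = 16T/(πd³) is largest where d is smallest — segment BC (d = 43.0 mm).
τ_max = 16·247.0/(π·(0.0430)³) = 1.582×10^7 Pa.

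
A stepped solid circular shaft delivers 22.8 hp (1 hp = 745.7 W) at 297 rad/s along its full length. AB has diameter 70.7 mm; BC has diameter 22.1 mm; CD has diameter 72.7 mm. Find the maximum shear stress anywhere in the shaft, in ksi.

ω = 297 rad/s, so T = P/ω = 22.8×745.7 / 297.0 = 57.25 N·m.
Under the same torque, τ_max = 16T/(πd³) is largest where d is smallest — segment BC (d = 22.1 mm).
τ_max = 16·57.25/(π·(0.0221)³) = 2.701×10^7 Pa.

3.92 ksi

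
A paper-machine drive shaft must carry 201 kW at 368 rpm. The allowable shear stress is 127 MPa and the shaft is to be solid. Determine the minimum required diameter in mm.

59.4 mm

ω = 2π·368/60 = 38.54 rad/s, so T = P/ω = 201×10³ / 38.54 = 5216 N·m.
For a solid shaft τ_max = 16T/(πd³), so d = (16T/(π τ_allow))^(1/3) = (16·5216/(π·1.27×10^8))^(1/3) = 0.05936 m.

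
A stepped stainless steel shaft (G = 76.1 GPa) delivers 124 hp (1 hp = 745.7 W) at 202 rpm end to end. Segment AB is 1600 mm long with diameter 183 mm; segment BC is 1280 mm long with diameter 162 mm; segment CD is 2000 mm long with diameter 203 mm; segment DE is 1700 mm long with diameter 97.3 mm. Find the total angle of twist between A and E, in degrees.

0.785°

ω = 2π·202/60 = 21.15 rad/s, so T = P/ω = 124×745.7 / 21.15 = 4371 N·m.
J_AB = π(0.183)⁴/32 = 1.10×10^-4 m⁴; J_BC = π(0.162)⁴/32 = 6.76×10^-5 m⁴; J_CD = π(0.203)⁴/32 = 1.67×10^-4 m⁴; J_DE = π(0.0973)⁴/32 = 8.80×10^-6 m⁴.
θ = (T/G)·Σ L_i/J_i = (4371/76.1×10⁹)·(1.60/1.10×10^-4 + 1.28/6.76×10^-5 + 2.00/1.67×10^-4 + 1.70/8.80×10^-6) = 0.01371 rad.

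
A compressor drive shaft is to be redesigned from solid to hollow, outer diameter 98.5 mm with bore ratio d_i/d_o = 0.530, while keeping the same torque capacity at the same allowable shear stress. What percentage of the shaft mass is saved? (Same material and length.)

Equal τ_max and T ⇒ the solid shaft needs d_s³ = d_o³(1−k⁴), so d_s = 98.5·(1−0.530⁴)^(1/3) = 95.84 mm.
Area ratio A_h/A_s = d_o²(1−k²)/d_s² = (1−k²)/(1−k⁴)^(2/3) = 0.7596.
Mass saving = 1 − 0.7596 = 24.0 %.

24.0 %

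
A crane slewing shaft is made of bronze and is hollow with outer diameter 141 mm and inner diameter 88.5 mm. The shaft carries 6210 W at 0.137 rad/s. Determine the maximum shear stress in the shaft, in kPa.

97500 kPa

ω = 0.137 rad/s, so T = P/ω = 6210 / 0.1370 = 45330 N·m.
J = π(d_o⁴ − d_i⁴)/32 = π(0.141⁴ − 0.0885⁴)/32 = 3.278×10^-5 m⁴.
τ_max = T·r/J = 45330 × 0.0705 / 3.278×10^-5 = 9.748×10^7 Pa.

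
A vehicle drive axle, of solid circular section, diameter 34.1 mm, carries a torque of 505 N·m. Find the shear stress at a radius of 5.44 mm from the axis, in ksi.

J = πd⁴/32 = π(0.0341)⁴/32 = 1.327×10^-7 m⁴.
Shear stress varies linearly with radius: τ = T·r/J = 505.0 × 0.00544 / 1.327×10^-7 = 2.070×10^7 Pa.

3.00 ksi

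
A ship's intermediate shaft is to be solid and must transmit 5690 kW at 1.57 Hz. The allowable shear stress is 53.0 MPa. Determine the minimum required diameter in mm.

381 mm

ω = 2π·1.57 = 9.865 rad/s, so T = P/ω = 5690×10³ / 9.865 = 576800 N·m.
For a solid shaft τ_max = 16T/(πd³), so d = (16T/(π τ_allow))^(1/3) = (16·576800/(π·5.30×10^7))^(1/3) = 0.3813 m.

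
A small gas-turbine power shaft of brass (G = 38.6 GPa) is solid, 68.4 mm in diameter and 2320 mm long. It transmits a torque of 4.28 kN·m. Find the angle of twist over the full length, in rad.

J = πd⁴/32 = π(0.0684)⁴/32 = 2.149×10^-6 m⁴.
θ = T·L/(G·J) = 4280 × 2.32 / (38.6×10⁹ × 2.149×10^-6) = 0.1197 rad.

0.120 rad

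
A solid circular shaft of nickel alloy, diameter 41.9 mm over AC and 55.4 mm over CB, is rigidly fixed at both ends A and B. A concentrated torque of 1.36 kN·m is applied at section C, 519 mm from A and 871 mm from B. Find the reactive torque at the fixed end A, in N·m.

482 N·m

Compatibility: T_A·a/J_AC = T_B·b/J_CB with T_A + T_B = T₀.
J_AC = 3.03×10^-7 m⁴, J_CB = 9.25×10^-7 m⁴, so T_A = T₀·(J_AC/a)/((J_AC/a)+(J_CB/b)) = 482.1 N·m, T_B = 877.9 N·m.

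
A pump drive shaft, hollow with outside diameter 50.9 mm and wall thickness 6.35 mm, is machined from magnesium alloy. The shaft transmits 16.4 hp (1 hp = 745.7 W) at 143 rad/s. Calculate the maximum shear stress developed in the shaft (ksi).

ω = 143 rad/s, so T = P/ω = 16.4×745.7 / 143.0 = 85.52 N·m.
J = π(d_o⁴ − d_i⁴)/32 = π(0.0509⁴ − 0.0382⁴)/32 = 4.499×10^-7 m⁴.
τ_max = T·r/J = 85.52 × 0.0255 / 4.499×10^-7 = 4.837×10^6 Pa.

0.702 ksi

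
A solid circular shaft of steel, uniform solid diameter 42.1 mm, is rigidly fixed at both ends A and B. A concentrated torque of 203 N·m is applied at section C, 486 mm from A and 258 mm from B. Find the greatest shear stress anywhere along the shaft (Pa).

9.05e6 Pa

With uniform GJ and both ends fixed, compatibility θ_AC = θ_CB gives T_A·a = T_B·b, together with T_A + T_B = T₀.
T_A = T₀·b/(a+b) = 203.0·258/744.0 = 70.40 N·m; T_B = 132.6 N·m.
τ in each portion: τ_AC = 4.80×10^6 Pa, τ_CB = 9.05×10^6 Pa; maximum is in CB.
τ_max = T_CB·r/J = 132.6·0.0210/3.08×10^-7 = 9.051×10^6 Pa.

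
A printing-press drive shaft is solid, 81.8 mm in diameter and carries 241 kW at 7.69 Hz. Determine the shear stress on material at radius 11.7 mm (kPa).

ω = 2π·7.69 = 48.32 rad/s, so T = P/ω = 241×10³ / 48.32 = 4988 N·m.
J = πd⁴/32 = π(0.0818)⁴/32 = 4.396×10^-6 m⁴.
Shear stress varies linearly with radius: τ = T·r/J = 4988 × 0.0117 / 4.396×10^-6 = 1.328×10^7 Pa.

13300 kPa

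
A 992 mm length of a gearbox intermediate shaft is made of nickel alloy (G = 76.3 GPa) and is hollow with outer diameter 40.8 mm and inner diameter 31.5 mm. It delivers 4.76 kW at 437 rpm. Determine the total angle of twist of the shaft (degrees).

ω = 2π·437/60 = 45.76 rad/s, so T = P/ω = 4.76×10³ / 45.76 = 104.0 N·m.
J = π(d_o⁴ − d_i⁴)/32 = π(0.0408⁴ − 0.0315⁴)/32 = 1.754×10^-7 m⁴.
θ = T·L/(G·J) = 104.0 × 0.992 / (76.3×10⁹ × 1.754×10^-7) = 7.711×10^-3 rad.

0.442°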